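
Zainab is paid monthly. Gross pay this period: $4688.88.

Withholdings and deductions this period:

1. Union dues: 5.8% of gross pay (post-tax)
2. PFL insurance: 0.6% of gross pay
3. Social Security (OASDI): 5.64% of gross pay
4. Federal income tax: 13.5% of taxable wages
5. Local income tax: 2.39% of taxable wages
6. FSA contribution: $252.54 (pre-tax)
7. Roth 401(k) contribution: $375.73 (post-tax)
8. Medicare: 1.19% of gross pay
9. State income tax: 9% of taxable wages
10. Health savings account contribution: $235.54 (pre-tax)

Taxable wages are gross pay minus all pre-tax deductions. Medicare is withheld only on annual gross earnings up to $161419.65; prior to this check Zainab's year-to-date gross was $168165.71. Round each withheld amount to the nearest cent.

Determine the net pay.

FSA contribution: $252.54
Health savings account contribution: $235.54
Pre-tax total = $252.54 + $235.54 = $488.08
Taxable wages = $4688.88 − $488.08 = $4200.80
Local income tax: $4200.80 × 0.0239 = $100.40
State income tax: $4200.80 × 0.09 = $378.07
Federal income tax: $4200.80 × 0.135 = $567.11
PFL insurance: $4688.88 × 0.006 = $28.13
Social Security (OASDI): $4688.88 × 0.0564 = $264.45
Medicare: annual cap $161419.65 already reached (YTD $168165.71), so $0.00
Roth 401(k) contribution: $375.73
Union dues: $4688.88 × 0.058 = $271.96
Total deductions = $252.54 + $235.54 + $100.40 + $378.07 + $567.11 + $28.13 + $264.45 + $0.00 + $375.73 + $271.96 = $2473.93
Net pay = $4688.88 − $2473.93 = $2214.95

$2214.95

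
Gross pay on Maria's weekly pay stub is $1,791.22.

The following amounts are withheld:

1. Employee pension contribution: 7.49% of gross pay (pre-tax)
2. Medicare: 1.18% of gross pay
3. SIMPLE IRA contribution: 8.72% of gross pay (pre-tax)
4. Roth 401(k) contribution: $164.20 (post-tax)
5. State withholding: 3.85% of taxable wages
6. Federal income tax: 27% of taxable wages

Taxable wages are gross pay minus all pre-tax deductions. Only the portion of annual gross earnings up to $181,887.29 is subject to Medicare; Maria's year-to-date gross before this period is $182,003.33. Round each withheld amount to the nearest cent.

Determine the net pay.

Employee pension contribution: $1,791.22 × 0.0749 = $134.16
SIMPLE IRA contribution: $1,791.22 × 0.0872 = $156.19
Pre-tax total = $134.16 + $156.19 = $290.35
Taxable wages = $1,791.22 − $290.35 = $1,500.87
State withholding: $1,500.87 × 0.0385 = $57.78
Federal income tax: $1,500.87 × 0.27 = $405.23
Medicare: annual cap $181,887.29 already reached (YTD $182,003.33), so $0.00
Roth 401(k) contribution: $164.20
Total deductions = $134.16 + $156.19 + $57.78 + $405.23 + $0.00 + $164.20 = $917.56
Net pay = $1,791.22 − $917.56 = $873.66

$873.66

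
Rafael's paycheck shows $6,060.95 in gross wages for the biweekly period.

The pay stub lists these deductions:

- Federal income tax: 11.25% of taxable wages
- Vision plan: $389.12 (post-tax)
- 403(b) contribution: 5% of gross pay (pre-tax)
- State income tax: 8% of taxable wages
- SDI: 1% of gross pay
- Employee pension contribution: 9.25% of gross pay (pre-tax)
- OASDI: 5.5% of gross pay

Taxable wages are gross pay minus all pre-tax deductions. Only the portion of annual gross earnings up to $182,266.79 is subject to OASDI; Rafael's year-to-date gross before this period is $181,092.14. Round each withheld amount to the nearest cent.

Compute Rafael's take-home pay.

$3,682.45

Employee pension contribution: $6,060.95 × 0.0925 = $560.64
403(b) contribution: $6,060.95 × 0.05 = $303.05
Pre-tax total = $560.64 + $303.05 = $863.69
Taxable wages = $6,060.95 − $863.69 = $5,197.26
Federal income tax: $5,197.26 × 0.1125 = $584.69
State income tax: $5,197.26 × 0.08 = $415.78
SDI: $6,060.95 × 0.01 = $60.61
OASDI: only $182,266.79 − $181,092.14 = $1,174.65 of this check is subject → $1,174.65 × 0.055 = $64.61
Vision plan: $389.12
Total deductions = $560.64 + $303.05 + $584.69 + $415.78 + $60.61 + $64.61 + $389.12 = $2,378.50
Net pay = $6,060.95 − $2,378.50 = $3,682.45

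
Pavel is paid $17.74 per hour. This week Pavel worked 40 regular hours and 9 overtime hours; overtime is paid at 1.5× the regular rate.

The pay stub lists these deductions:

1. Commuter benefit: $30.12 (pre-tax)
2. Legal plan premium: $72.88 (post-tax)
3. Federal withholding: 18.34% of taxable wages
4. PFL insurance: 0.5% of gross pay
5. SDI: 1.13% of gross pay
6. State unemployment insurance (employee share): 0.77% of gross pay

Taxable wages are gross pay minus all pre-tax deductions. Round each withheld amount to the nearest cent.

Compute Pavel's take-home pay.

$654.77

Regular pay: 40 × $17.74 = $709.60
Overtime pay: 9 × $17.74 × 1.5 = $239.49
Gross pay = $709.60 + $239.49 = $949.09
Commuter benefit: $30.12
Taxable wages = $949.09 − $30.12 = $918.97
Federal withholding: $918.97 × 0.1834 = $168.54
SDI: $949.09 × 0.0113 = $10.72
PFL insurance: $949.09 × 0.005 = $4.75
State unemployment insurance (employee share): $949.09 × 0.0077 = $7.31
Legal plan premium: $72.88
Total deductions = $30.12 + $168.54 + $10.72 + $4.75 + $7.31 + $72.88 = $294.32
Net pay = $949.09 − $294.32 = $654.77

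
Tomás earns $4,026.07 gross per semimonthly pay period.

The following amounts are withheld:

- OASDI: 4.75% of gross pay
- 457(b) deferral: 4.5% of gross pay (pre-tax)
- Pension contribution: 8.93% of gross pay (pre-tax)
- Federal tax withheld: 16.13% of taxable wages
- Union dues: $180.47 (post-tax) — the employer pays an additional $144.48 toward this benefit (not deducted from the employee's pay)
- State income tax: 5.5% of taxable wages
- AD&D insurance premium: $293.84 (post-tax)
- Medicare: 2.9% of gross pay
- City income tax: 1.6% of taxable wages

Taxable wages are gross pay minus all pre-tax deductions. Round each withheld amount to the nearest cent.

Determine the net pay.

$1,893.40

Pension contribution: $4,026.07 × 0.0893 = $359.53
457(b) deferral: $4,026.07 × 0.045 = $181.17
Pre-tax total = $359.53 + $181.17 = $540.70
Taxable wages = $4,026.07 − $540.70 = $3,485.37
Federal tax withheld: $3,485.37 × 0.1613 = $562.19
State income tax: $3,485.37 × 0.055 = $191.70
City income tax: $3,485.37 × 0.016 = $55.77
OASDI: $4,026.07 × 0.0475 = $191.24
Medicare: $4,026.07 × 0.029 = $116.76
Union dues: $180.47
AD&D insurance premium: $293.84
(Employer's $144.48 toward union dues is not withheld from the employee.)
Total deductions = $359.53 + $181.17 + $562.19 + $191.70 + $55.77 + $191.24 + $116.76 + $180.47 + $293.84 = $2,132.67
Net pay = $4,026.07 − $2,132.67 = $1,893.40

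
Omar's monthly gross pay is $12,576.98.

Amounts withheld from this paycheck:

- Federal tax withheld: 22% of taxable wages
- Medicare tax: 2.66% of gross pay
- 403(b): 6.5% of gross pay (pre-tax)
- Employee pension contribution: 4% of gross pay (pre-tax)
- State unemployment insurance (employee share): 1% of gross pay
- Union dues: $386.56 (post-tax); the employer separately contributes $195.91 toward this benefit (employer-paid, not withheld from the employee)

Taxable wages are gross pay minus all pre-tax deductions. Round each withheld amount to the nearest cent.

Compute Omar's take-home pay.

$7,933.11

403(b): $12,576.98 × 0.065 = $817.50
Employee pension contribution: $12,576.98 × 0.04 = $503.08
Pre-tax total = $817.50 + $503.08 = $1,320.58
Taxable wages = $12,576.98 − $1,320.58 = $11,256.40
Federal tax withheld: $11,256.40 × 0.22 = $2,476.41
State unemployment insurance (employee share): $12,576.98 × 0.01 = $125.77
Medicare tax: $12,576.98 × 0.0266 = $334.55
Union dues: $386.56
(Employer's $195.91 toward union dues is not withheld from the employee.)
Total deductions = $817.50 + $503.08 + $2,476.41 + $125.77 + $334.55 + $386.56 = $4,643.87
Net pay = $12,576.98 − $4,643.87 = $7,933.11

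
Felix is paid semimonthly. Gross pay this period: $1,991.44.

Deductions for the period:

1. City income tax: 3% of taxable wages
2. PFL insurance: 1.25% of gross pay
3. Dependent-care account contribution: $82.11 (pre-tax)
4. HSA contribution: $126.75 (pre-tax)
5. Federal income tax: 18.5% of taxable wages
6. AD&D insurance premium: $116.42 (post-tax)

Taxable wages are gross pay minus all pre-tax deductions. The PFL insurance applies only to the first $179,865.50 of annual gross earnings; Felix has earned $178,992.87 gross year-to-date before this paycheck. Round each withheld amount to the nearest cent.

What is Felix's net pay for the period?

$1,271.99

HSA contribution: $126.75
Dependent-care account contribution: $82.11
Pre-tax total = $126.75 + $82.11 = $208.86
Taxable wages = $1,991.44 − $208.86 = $1,782.58
City income tax: $1,782.58 × 0.03 = $53.48
Federal income tax: $1,782.58 × 0.185 = $329.78
PFL insurance: only $179,865.50 − $178,992.87 = $872.63 of this check is subject → $872.63 × 0.0125 = $10.91
AD&D insurance premium: $116.42
Total deductions = $126.75 + $82.11 + $53.48 + $329.78 + $10.91 + $116.42 = $719.45
Net pay = $1,991.44 − $719.45 = $1,271.99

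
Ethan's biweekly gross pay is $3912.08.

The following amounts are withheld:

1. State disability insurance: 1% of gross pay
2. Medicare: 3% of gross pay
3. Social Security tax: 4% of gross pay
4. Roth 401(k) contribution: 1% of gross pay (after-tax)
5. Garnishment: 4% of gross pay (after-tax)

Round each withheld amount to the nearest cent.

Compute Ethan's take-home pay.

Medicare: $3912.08 × 0.03 = $117.36
Social Security tax: $3912.08 × 0.04 = $156.48
State disability insurance: $3912.08 × 0.01 = $39.12
Roth 401(k) contribution: $3912.08 × 0.01 = $39.12
Garnishment: $3912.08 × 0.04 = $156.48
Total deductions = $117.36 + $156.48 + $39.12 + $39.12 + $156.48 = $508.56
Net pay = $3912.08 − $508.56 = $3403.52

$3403.52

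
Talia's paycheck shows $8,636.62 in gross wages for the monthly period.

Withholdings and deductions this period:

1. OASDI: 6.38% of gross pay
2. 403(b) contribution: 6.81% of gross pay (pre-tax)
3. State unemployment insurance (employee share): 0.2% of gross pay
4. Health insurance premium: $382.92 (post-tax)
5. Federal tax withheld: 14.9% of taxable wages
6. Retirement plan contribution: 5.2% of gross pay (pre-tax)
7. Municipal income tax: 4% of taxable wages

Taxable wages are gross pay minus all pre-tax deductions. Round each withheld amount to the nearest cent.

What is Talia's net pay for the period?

$5,211.88

403(b) contribution: $8,636.62 × 0.0681 = $588.15
Retirement plan contribution: $8,636.62 × 0.052 = $449.10
Pre-tax total = $588.15 + $449.10 = $1,037.25
Taxable wages = $8,636.62 − $1,037.25 = $7,599.37
Federal tax withheld: $7,599.37 × 0.149 = $1,132.31
Municipal income tax: $7,599.37 × 0.04 = $303.97
OASDI: $8,636.62 × 0.0638 = $551.02
State unemployment insurance (employee share): $8,636.62 × 0.002 = $17.27
Health insurance premium: $382.92
Total deductions = $588.15 + $449.10 + $1,132.31 + $303.97 + $551.02 + $17.27 + $382.92 = $3,424.74
Net pay = $8,636.62 − $3,424.74 = $5,211.88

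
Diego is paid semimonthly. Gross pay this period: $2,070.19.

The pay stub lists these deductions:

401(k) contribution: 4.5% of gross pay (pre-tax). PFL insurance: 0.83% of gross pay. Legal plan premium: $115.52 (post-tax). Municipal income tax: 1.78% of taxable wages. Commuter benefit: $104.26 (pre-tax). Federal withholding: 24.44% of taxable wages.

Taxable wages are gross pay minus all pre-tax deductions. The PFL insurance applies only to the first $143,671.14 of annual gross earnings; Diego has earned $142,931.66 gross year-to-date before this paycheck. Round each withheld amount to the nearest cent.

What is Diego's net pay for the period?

401(k) contribution: $2,070.19 × 0.045 = $93.16
Commuter benefit: $104.26
Pre-tax total = $93.16 + $104.26 = $197.42
Taxable wages = $2,070.19 − $197.42 = $1,872.77
Federal withholding: $1,872.77 × 0.2444 = $457.70
Municipal income tax: $1,872.77 × 0.0178 = $33.34
PFL insurance: only $143,671.14 − $142,931.66 = $739.48 of this check is subject → $739.48 × 0.0083 = $6.14
Legal plan premium: $115.52
Total deductions = $93.16 + $104.26 + $457.70 + $33.34 + $6.14 + $115.52 = $810.12
Net pay = $2,070.19 − $810.12 = $1,260.07

$1,260.07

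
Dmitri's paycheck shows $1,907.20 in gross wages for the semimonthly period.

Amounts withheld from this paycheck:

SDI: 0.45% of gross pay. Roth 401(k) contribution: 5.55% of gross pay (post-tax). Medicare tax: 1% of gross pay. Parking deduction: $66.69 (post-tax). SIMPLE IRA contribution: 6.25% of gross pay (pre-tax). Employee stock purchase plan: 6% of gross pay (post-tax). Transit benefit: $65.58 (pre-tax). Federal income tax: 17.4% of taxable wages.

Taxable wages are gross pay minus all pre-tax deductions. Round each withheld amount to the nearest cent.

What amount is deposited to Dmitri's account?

$1,108.10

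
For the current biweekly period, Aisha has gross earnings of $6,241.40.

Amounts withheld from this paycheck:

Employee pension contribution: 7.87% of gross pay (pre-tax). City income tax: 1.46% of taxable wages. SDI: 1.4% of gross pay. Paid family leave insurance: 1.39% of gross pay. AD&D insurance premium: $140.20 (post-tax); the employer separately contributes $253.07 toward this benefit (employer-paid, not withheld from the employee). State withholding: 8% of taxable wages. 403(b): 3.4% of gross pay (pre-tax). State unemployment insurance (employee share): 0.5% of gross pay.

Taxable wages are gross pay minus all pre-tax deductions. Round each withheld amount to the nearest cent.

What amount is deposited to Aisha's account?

Employee pension contribution: $6,241.40 × 0.0787 = $491.20
403(b): $6,241.40 × 0.034 = $212.21
Pre-tax total = $491.20 + $212.21 = $703.41
Taxable wages = $6,241.40 − $703.41 = $5,537.99
City income tax: $5,537.99 × 0.0146 = $80.85
State withholding: $5,537.99 × 0.08 = $443.04
Paid family leave insurance: $6,241.40 × 0.0139 = $86.76
SDI: $6,241.40 × 0.014 = $87.38
State unemployment insurance (employee share): $6,241.40 × 0.005 = $31.21
AD&D insurance premium: $140.20
(Employer's $253.07 toward AD&D insurance premium is not withheld from the employee.)
Total deductions = $491.20 + $212.21 + $80.85 + $443.04 + $86.76 + $87.38 + $31.21 + $140.20 = $1,572.85
Net pay = $6,241.40 − $1,572.85 = $4,668.55

$4,668.55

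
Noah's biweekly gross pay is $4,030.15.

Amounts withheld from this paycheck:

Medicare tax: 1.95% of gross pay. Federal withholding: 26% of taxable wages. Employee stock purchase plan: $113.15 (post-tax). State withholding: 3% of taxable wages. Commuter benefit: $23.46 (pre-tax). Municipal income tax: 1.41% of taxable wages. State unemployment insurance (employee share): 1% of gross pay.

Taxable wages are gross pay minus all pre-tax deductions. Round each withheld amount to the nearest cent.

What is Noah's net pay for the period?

Commuter benefit: $23.46
Taxable wages = $4,030.15 − $23.46 = $4,006.69
State withholding: $4,006.69 × 0.03 = $120.20
Municipal income tax: $4,006.69 × 0.0141 = $56.49
Federal withholding: $4,006.69 × 0.26 = $1,041.74
State unemployment insurance (employee share): $4,030.15 × 0.01 = $40.30
Medicare tax: $4,030.15 × 0.0195 = $78.59
Employee stock purchase plan: $113.15
Total deductions = $23.46 + $120.20 + $56.49 + $1,041.74 + $40.30 + $78.59 + $113.15 = $1,473.93
Net pay = $4,030.15 − $1,473.93 = $2,556.22

$2,556.22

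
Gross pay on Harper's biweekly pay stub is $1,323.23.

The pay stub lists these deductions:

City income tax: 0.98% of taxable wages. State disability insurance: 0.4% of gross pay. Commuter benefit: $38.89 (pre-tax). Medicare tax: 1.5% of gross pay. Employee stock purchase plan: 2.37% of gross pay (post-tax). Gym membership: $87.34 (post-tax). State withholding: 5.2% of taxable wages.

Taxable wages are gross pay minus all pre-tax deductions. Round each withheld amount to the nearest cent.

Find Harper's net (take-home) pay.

$1,061.12

Commuter benefit: $38.89
Taxable wages = $1,323.23 − $38.89 = $1,284.34
City income tax: $1,284.34 × 0.0098 = $12.59
State withholding: $1,284.34 × 0.052 = $66.79
Medicare tax: $1,323.23 × 0.015 = $19.85
State disability insurance: $1,323.23 × 0.004 = $5.29
Employee stock purchase plan: $1,323.23 × 0.0237 = $31.36
Gym membership: $87.34
Total deductions = $38.89 + $12.59 + $66.79 + $19.85 + $5.29 + $31.36 + $87.34 = $262.11
Net pay = $1,323.23 − $262.11 = $1,061.12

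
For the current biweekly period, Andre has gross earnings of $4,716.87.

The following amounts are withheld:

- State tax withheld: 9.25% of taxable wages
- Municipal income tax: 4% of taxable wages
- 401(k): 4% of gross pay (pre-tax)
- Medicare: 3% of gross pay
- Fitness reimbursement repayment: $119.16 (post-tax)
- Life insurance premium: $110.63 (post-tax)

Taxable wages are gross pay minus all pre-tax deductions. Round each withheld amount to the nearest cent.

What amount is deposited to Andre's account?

401(k): $4,716.87 × 0.04 = $188.67
Taxable wages = $4,716.87 − $188.67 = $4,528.20
Municipal income tax: $4,528.20 × 0.04 = $181.13
State tax withheld: $4,528.20 × 0.0925 = $418.86
Medicare: $4,716.87 × 0.03 = $141.51
Life insurance premium: $110.63
Fitness reimbursement repayment: $119.16
Total deductions = $188.67 + $181.13 + $418.86 + $141.51 + $110.63 + $119.16 = $1,159.96
Net pay = $4,716.87 − $1,159.96 = $3,556.91

$3,556.91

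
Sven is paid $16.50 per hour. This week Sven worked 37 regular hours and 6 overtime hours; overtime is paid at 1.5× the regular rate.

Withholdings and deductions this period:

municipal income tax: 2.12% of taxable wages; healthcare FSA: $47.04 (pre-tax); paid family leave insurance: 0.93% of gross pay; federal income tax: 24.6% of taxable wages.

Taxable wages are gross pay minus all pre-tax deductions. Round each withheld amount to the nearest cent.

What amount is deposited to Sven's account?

$514.67

Regular pay: 37 × $16.50 = $610.50
Overtime pay: 6 × $16.50 × 1.5 = $148.50
Gross pay = $610.50 + $148.50 = $759.00
Healthcare FSA: $47.04
Taxable wages = $759.00 − $47.04 = $711.96
Municipal income tax: $711.96 × 0.0212 = $15.09
Federal income tax: $711.96 × 0.246 = $175.14
Paid family leave insurance: $759.00 × 0.0093 = $7.06
Total deductions = $47.04 + $15.09 + $175.14 + $7.06 = $244.33
Net pay = $759.00 − $244.33 = $514.67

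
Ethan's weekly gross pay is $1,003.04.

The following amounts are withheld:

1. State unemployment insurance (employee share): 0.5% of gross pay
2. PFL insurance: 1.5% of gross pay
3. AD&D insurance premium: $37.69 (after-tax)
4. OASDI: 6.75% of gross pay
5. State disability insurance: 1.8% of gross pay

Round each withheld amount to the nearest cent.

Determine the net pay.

$859.52

OASDI: $1,003.04 × 0.0675 = $67.71
State unemployment insurance (employee share): $1,003.04 × 0.005 = $5.02
PFL insurance: $1,003.04 × 0.015 = $15.05
State disability insurance: $1,003.04 × 0.018 = $18.05
AD&D insurance premium: $37.69
Total deductions = $67.71 + $5.02 + $15.05 + $18.05 + $37.69 = $143.52
Net pay = $1,003.04 − $143.52 = $859.52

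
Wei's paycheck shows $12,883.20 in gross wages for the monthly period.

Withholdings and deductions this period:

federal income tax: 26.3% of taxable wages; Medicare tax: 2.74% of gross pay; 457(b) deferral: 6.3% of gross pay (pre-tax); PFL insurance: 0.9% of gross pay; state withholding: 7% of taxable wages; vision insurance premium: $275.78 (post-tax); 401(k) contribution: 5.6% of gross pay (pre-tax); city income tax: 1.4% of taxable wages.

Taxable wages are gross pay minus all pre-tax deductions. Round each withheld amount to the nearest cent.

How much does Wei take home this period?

$6,666.88

401(k) contribution: $12,883.20 × 0.056 = $721.46
457(b) deferral: $12,883.20 × 0.063 = $811.64
Pre-tax total = $721.46 + $811.64 = $1,533.10
Taxable wages = $12,883.20 − $1,533.10 = $11,350.10
City income tax: $11,350.10 × 0.014 = $158.90
State withholding: $11,350.10 × 0.07 = $794.51
Federal income tax: $11,350.10 × 0.263 = $2,985.08
Medicare tax: $12,883.20 × 0.0274 = $353.00
PFL insurance: $12,883.20 × 0.009 = $115.95
Vision insurance premium: $275.78
Total deductions = $721.46 + $811.64 + $158.90 + $794.51 + $2,985.08 + $353.00 + $115.95 + $275.78 = $6,216.32
Net pay = $12,883.20 − $6,216.32 = $6,666.88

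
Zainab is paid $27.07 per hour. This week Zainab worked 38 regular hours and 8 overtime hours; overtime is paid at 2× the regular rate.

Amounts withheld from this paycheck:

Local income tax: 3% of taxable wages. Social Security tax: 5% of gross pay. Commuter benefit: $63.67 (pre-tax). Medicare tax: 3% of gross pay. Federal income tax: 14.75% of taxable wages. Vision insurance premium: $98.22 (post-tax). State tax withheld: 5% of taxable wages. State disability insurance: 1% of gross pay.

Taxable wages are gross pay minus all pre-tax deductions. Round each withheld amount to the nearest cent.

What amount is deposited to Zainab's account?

$850.26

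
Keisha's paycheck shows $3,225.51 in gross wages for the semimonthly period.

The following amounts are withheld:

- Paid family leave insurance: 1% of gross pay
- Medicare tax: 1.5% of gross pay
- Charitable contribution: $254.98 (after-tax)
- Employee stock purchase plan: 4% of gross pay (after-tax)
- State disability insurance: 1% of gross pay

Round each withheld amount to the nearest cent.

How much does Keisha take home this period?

$2,728.61

State disability insurance: $3,225.51 × 0.01 = $32.26
Medicare tax: $3,225.51 × 0.015 = $48.38
Paid family leave insurance: $3,225.51 × 0.01 = $32.26
Employee stock purchase plan: $3,225.51 × 0.04 = $129.02
Charitable contribution: $254.98
Total deductions = $32.26 + $48.38 + $32.26 + $129.02 + $254.98 = $496.90
Net pay = $3,225.51 − $496.90 = $2,728.61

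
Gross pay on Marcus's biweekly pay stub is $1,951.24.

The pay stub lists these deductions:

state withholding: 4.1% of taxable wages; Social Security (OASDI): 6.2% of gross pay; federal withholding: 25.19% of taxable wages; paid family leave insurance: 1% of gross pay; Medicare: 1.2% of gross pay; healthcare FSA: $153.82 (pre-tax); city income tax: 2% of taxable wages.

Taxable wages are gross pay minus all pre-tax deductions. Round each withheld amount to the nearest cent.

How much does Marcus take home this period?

$1,071.11

Healthcare FSA: $153.82
Taxable wages = $1,951.24 − $153.82 = $1,797.42
City income tax: $1,797.42 × 0.02 = $35.95
State withholding: $1,797.42 × 0.041 = $73.69
Federal withholding: $1,797.42 × 0.2519 = $452.77
Medicare: $1,951.24 × 0.012 = $23.41
Social Security (OASDI): $1,951.24 × 0.062 = $120.98
Paid family leave insurance: $1,951.24 × 0.01 = $19.51
Total deductions = $153.82 + $35.95 + $73.69 + $452.77 + $23.41 + $120.98 + $19.51 = $880.13
Net pay = $1,951.24 − $880.13 = $1,071.11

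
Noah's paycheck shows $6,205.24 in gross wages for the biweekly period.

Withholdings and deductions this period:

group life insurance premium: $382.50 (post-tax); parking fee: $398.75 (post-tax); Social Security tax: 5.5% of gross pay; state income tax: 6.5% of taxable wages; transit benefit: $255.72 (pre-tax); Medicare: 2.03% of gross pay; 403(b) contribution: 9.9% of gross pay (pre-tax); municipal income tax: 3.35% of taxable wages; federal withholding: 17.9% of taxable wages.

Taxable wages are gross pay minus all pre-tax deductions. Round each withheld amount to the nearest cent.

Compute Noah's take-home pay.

$2,606.17

Transit benefit: $255.72
403(b) contribution: $6,205.24 × 0.099 = $614.32
Pre-tax total = $255.72 + $614.32 = $870.04
Taxable wages = $6,205.24 − $870.04 = $5,335.20
Federal withholding: $5,335.20 × 0.179 = $955.00
Municipal income tax: $5,335.20 × 0.0335 = $178.73
State income tax: $5,335.20 × 0.065 = $346.79
Social Security tax: $6,205.24 × 0.055 = $341.29
Medicare: $6,205.24 × 0.0203 = $125.97
Parking fee: $398.75
Group life insurance premium: $382.50
Total deductions = $255.72 + $614.32 + $955.00 + $178.73 + $346.79 + $341.29 + $125.97 + $398.75 + $382.50 = $3,599.07
Net pay = $6,205.24 − $3,599.07 = $2,606.17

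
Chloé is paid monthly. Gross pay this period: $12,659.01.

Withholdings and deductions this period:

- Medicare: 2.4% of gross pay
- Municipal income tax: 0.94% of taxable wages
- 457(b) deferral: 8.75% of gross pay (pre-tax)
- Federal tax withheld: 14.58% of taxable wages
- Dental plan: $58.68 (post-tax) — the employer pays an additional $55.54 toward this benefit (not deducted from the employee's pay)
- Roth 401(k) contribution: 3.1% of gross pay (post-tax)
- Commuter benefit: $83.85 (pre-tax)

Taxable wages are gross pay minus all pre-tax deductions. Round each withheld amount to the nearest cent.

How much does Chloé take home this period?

$8,932.82

Commuter benefit: $83.85
457(b) deferral: $12,659.01 × 0.0875 = $1,107.66
Pre-tax total = $83.85 + $1,107.66 = $1,191.51
Taxable wages = $12,659.01 − $1,191.51 = $11,467.50
Federal tax withheld: $11,467.50 × 0.1458 = $1,671.96
Municipal income tax: $11,467.50 × 0.0094 = $107.79
Medicare: $12,659.01 × 0.024 = $303.82
Roth 401(k) contribution: $12,659.01 × 0.031 = $392.43
Dental plan: $58.68
(Employer's $55.54 toward dental plan is not withheld from the employee.)
Total deductions = $83.85 + $1,107.66 + $1,671.96 + $107.79 + $303.82 + $392.43 + $58.68 = $3,726.19
Net pay = $12,659.01 − $3,726.19 = $8,932.82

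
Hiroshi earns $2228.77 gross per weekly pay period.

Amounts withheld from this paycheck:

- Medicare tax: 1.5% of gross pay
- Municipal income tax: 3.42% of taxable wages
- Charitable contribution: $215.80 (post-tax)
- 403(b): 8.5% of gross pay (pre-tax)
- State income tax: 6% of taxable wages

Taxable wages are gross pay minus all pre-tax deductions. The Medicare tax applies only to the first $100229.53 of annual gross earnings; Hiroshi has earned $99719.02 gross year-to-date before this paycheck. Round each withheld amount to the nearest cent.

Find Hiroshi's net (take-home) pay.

$1623.76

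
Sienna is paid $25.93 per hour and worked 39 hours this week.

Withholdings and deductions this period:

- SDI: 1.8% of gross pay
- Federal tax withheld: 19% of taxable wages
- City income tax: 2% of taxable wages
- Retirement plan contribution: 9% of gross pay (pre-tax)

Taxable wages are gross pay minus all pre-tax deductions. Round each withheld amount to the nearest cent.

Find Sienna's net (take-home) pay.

$708.80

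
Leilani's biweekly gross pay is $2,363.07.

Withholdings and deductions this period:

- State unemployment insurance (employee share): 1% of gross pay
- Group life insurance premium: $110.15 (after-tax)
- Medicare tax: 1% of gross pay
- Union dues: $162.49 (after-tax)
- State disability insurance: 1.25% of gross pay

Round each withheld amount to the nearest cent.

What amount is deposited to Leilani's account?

$2,013.63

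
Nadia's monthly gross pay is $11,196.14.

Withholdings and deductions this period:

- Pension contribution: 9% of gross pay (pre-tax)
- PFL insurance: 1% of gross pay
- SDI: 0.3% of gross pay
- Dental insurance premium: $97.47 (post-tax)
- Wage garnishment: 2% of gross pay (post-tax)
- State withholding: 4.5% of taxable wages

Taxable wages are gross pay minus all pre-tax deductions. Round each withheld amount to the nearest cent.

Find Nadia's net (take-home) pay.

Pension contribution: $11,196.14 × 0.09 = $1,007.65
Taxable wages = $11,196.14 − $1,007.65 = $10,188.49
State withholding: $10,188.49 × 0.045 = $458.48
PFL insurance: $11,196.14 × 0.01 = $111.96
SDI: $11,196.14 × 0.003 = $33.59
Wage garnishment: $11,196.14 × 0.02 = $223.92
Dental insurance premium: $97.47
Total deductions = $1,007.65 + $458.48 + $111.96 + $33.59 + $223.92 + $97.47 = $1,933.07
Net pay = $11,196.14 − $1,933.07 = $9,263.07

$9,263.07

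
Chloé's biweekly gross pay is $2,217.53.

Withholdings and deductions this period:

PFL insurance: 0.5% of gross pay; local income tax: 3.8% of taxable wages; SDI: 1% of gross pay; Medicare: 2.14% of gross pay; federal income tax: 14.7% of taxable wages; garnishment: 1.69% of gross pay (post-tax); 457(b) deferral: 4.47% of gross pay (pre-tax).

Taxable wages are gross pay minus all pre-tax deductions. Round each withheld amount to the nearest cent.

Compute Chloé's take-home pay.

$1,608.29

457(b) deferral: $2,217.53 × 0.0447 = $99.12
Taxable wages = $2,217.53 − $99.12 = $2,118.41
Local income tax: $2,118.41 × 0.038 = $80.50
Federal income tax: $2,118.41 × 0.147 = $311.41
SDI: $2,217.53 × 0.01 = $22.18
PFL insurance: $2,217.53 × 0.005 = $11.09
Medicare: $2,217.53 × 0.0214 = $47.46
Garnishment: $2,217.53 × 0.0169 = $37.48
Total deductions = $99.12 + $80.50 + $311.41 + $22.18 + $11.09 + $47.46 + $37.48 = $609.24
Net pay = $2,217.53 − $609.24 = $1,608.29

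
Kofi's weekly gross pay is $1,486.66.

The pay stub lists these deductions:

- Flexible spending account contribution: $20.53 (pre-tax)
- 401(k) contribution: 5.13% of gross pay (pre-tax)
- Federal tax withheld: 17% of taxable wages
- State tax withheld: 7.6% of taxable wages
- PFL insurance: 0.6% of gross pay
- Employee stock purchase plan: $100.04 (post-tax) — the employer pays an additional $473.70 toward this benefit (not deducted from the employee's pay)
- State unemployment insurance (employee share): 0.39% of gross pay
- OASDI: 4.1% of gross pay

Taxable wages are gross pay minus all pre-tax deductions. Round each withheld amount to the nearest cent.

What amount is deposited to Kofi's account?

Flexible spending account contribution: $20.53
401(k) contribution: $1,486.66 × 0.0513 = $76.27
Pre-tax total = $20.53 + $76.27 = $96.80
Taxable wages = $1,486.66 − $96.80 = $1,389.86
State tax withheld: $1,389.86 × 0.076 = $105.63
Federal tax withheld: $1,389.86 × 0.17 = $236.28
OASDI: $1,486.66 × 0.041 = $60.95
PFL insurance: $1,486.66 × 0.006 = $8.92
State unemployment insurance (employee share): $1,486.66 × 0.0039 = $5.80
Employee stock purchase plan: $100.04
(Employer's $473.70 toward employee stock purchase plan is not withheld from the employee.)
Total deductions = $20.53 + $76.27 + $105.63 + $236.28 + $60.95 + $8.92 + $5.80 + $100.04 = $614.42
Net pay = $1,486.66 − $614.42 = $872.24

$872.24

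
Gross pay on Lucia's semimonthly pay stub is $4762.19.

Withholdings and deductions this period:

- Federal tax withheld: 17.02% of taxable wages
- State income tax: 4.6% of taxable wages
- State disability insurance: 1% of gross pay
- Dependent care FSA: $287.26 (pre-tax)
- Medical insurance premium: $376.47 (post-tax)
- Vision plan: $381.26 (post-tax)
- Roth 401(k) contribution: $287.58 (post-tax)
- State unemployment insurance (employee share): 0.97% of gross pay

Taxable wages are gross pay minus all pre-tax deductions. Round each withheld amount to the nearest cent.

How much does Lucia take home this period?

$2368.33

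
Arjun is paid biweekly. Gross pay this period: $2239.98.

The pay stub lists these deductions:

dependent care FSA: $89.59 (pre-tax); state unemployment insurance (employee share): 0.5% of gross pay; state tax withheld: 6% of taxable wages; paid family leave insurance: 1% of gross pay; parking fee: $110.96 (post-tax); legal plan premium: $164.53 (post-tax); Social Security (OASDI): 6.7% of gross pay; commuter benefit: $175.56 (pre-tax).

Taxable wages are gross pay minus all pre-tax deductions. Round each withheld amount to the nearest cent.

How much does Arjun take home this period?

$1397.17

Dependent care FSA: $89.59
Commuter benefit: $175.56
Pre-tax total = $89.59 + $175.56 = $265.15
Taxable wages = $2239.98 − $265.15 = $1974.83
State tax withheld: $1974.83 × 0.06 = $118.49
Social Security (OASDI): $2239.98 × 0.067 = $150.08
Paid family leave insurance: $2239.98 × 0.01 = $22.40
State unemployment insurance (employee share): $2239.98 × 0.005 = $11.20
Parking fee: $110.96
Legal plan premium: $164.53
Total deductions = $89.59 + $175.56 + $118.49 + $150.08 + $22.40 + $11.20 + $110.96 + $164.53 = $842.81
Net pay = $2239.98 − $842.81 = $1397.17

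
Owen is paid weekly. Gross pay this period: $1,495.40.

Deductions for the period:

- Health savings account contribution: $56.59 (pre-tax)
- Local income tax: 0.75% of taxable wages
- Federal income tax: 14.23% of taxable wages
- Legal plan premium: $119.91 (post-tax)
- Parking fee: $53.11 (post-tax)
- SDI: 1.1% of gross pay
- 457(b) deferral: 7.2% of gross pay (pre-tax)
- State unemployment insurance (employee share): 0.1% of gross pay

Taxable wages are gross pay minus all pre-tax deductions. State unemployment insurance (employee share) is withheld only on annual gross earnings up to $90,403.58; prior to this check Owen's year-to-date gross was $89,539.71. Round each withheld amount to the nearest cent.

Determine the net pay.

$941.41

Health savings account contribution: $56.59
457(b) deferral: $1,495.40 × 0.072 = $107.67
Pre-tax total = $56.59 + $107.67 = $164.26
Taxable wages = $1,495.40 − $164.26 = $1,331.14
Local income tax: $1,331.14 × 0.0075 = $9.98
Federal income tax: $1,331.14 × 0.1423 = $189.42
State unemployment insurance (employee share): only $90,403.58 − $89,539.71 = $863.87 of this check is subject → $863.87 × 0.001 = $0.86
SDI: $1,495.40 × 0.011 = $16.45
Parking fee: $53.11
Legal plan premium: $119.91
Total deductions = $56.59 + $107.67 + $9.98 + $189.42 + $0.86 + $16.45 + $53.11 + $119.91 = $553.99
Net pay = $1,495.40 − $553.99 = $941.41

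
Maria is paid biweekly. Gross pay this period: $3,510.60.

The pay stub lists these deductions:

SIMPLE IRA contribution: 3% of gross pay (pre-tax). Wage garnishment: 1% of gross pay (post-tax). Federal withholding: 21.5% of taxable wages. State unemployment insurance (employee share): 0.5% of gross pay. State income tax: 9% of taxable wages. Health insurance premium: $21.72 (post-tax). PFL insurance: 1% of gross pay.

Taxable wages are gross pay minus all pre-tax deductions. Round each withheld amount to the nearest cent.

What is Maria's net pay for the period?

SIMPLE IRA contribution: $3,510.60 × 0.03 = $105.32
Taxable wages = $3,510.60 − $105.32 = $3,405.28
Federal withholding: $3,405.28 × 0.215 = $732.14
State income tax: $3,405.28 × 0.09 = $306.48
State unemployment insurance (employee share): $3,510.60 × 0.005 = $17.55
PFL insurance: $3,510.60 × 0.01 = $35.11
Wage garnishment: $3,510.60 × 0.01 = $35.11
Health insurance premium: $21.72
Total deductions = $105.32 + $732.14 + $306.48 + $17.55 + $35.11 + $35.11 + $21.72 = $1,253.43
Net pay = $3,510.60 − $1,253.43 = $2,257.17

$2,257.17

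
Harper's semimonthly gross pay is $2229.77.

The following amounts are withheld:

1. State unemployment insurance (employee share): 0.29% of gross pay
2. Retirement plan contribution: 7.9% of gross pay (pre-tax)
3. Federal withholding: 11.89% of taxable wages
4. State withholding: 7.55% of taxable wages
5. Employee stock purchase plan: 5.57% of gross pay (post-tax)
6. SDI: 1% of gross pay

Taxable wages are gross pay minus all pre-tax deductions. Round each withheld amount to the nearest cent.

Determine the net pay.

Retirement plan contribution: $2229.77 × 0.079 = $176.15
Taxable wages = $2229.77 − $176.15 = $2053.62
Federal withholding: $2053.62 × 0.1189 = $244.18
State withholding: $2053.62 × 0.0755 = $155.05
SDI: $2229.77 × 0.01 = $22.30
State unemployment insurance (employee share): $2229.77 × 0.0029 = $6.47
Employee stock purchase plan: $2229.77 × 0.0557 = $124.20
Total deductions = $176.15 + $244.18 + $155.05 + $22.30 + $6.47 + $124.20 = $728.35
Net pay = $2229.77 − $728.35 = $1501.42

$1501.42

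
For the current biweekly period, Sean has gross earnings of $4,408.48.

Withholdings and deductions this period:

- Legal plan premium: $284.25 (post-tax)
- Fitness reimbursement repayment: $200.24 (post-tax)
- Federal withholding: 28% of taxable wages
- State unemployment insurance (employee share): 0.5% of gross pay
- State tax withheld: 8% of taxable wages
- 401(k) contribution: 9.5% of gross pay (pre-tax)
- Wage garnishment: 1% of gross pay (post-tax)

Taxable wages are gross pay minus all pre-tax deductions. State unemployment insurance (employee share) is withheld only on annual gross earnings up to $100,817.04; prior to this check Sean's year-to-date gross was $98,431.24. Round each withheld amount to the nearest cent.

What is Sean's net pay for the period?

$2,012.89

401(k) contribution: $4,408.48 × 0.095 = $418.81
Taxable wages = $4,408.48 − $418.81 = $3,989.67
State tax withheld: $3,989.67 × 0.08 = $319.17
Federal withholding: $3,989.67 × 0.28 = $1,117.11
State unemployment insurance (employee share): only $100,817.04 − $98,431.24 = $2,385.80 of this check is subject → $2,385.80 × 0.005 = $11.93
Legal plan premium: $284.25
Wage garnishment: $4,408.48 × 0.01 = $44.08
Fitness reimbursement repayment: $200.24
Total deductions = $418.81 + $319.17 + $1,117.11 + $11.93 + $284.25 + $44.08 + $200.24 = $2,395.59
Net pay = $4,408.48 − $2,395.59 = $2,012.89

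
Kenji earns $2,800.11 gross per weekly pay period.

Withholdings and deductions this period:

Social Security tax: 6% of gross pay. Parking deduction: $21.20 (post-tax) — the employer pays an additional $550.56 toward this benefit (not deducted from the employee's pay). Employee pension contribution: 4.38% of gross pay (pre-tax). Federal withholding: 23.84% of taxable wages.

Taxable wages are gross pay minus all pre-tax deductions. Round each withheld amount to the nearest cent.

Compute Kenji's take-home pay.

Employee pension contribution: $2,800.11 × 0.0438 = $122.64
Taxable wages = $2,800.11 − $122.64 = $2,677.47
Federal withholding: $2,677.47 × 0.2384 = $638.31
Social Security tax: $2,800.11 × 0.06 = $168.01
Parking deduction: $21.20
(Employer's $550.56 toward parking deduction is not withheld from the employee.)
Total deductions = $122.64 + $638.31 + $168.01 + $21.20 = $950.16
Net pay = $2,800.11 − $950.16 = $1,849.95

$1,849.95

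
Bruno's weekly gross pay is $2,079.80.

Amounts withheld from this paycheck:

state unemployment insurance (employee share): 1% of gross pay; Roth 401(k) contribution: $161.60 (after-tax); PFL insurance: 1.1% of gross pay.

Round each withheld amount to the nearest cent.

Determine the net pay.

PFL insurance: $2,079.80 × 0.011 = $22.88
State unemployment insurance (employee share): $2,079.80 × 0.01 = $20.80
Roth 401(k) contribution: $161.60
Total deductions = $22.88 + $20.80 + $161.60 = $205.28
Net pay = $2,079.80 − $205.28 = $1,874.52

$1,874.52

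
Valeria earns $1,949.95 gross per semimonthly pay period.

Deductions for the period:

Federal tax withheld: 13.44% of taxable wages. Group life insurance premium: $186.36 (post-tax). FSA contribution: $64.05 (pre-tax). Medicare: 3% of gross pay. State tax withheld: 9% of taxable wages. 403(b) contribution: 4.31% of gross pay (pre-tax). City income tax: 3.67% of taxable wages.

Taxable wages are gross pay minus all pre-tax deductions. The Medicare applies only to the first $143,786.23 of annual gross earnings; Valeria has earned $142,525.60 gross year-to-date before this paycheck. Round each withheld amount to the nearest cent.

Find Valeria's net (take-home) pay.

403(b) contribution: $1,949.95 × 0.0431 = $84.04
FSA contribution: $64.05
Pre-tax total = $84.04 + $64.05 = $148.09
Taxable wages = $1,949.95 − $148.09 = $1,801.86
City income tax: $1,801.86 × 0.0367 = $66.13
Federal tax withheld: $1,801.86 × 0.1344 = $242.17
State tax withheld: $1,801.86 × 0.09 = $162.17
Medicare: only $143,786.23 − $142,525.60 = $1,260.63 of this check is subject → $1,260.63 × 0.03 = $37.82
Group life insurance premium: $186.36
Total deductions = $84.04 + $64.05 + $66.13 + $242.17 + $162.17 + $37.82 + $186.36 = $842.74
Net pay = $1,949.95 − $842.74 = $1,107.21

$1,107.21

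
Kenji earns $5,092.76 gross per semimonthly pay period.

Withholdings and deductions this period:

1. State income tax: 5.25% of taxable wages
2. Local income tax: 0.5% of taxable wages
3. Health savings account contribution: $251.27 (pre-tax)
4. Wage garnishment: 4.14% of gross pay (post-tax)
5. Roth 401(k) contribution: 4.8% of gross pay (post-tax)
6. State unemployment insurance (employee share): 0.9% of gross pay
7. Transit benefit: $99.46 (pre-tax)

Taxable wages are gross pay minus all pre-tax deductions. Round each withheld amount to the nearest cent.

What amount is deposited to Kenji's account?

$3,968.24

Transit benefit: $99.46
Health savings account contribution: $251.27
Pre-tax total = $99.46 + $251.27 = $350.73
Taxable wages = $5,092.76 − $350.73 = $4,742.03
Local income tax: $4,742.03 × 0.005 = $23.71
State income tax: $4,742.03 × 0.0525 = $248.96
State unemployment insurance (employee share): $5,092.76 × 0.009 = $45.83
Roth 401(k) contribution: $5,092.76 × 0.048 = $244.45
Wage garnishment: $5,092.76 × 0.0414 = $210.84
Total deductions = $99.46 + $251.27 + $23.71 + $248.96 + $45.83 + $244.45 + $210.84 = $1,124.52
Net pay = $5,092.76 − $1,124.52 = $3,968.24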